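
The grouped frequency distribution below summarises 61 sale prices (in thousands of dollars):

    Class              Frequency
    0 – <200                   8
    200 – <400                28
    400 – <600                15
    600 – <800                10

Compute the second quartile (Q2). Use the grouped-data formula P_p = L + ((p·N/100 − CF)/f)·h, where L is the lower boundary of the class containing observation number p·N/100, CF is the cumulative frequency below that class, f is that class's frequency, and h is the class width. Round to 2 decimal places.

N = 61; target position k = 50/100 · 61 = 30.5.
Cumulative frequencies: 8, 36, 51, 61.
Observation 30.5 falls in the class 200 – <400.
L = 200, CF = 8, f = 28, h = 200.
P50 = 200 + ((30.5 − 8)/28)·200 = 200 + 160.714 = 360.714.

360.71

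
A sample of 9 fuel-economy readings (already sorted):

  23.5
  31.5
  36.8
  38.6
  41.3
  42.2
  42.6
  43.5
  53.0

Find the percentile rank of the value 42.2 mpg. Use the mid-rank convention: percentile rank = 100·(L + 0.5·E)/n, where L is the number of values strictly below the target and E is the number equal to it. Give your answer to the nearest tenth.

61.1

Count below 42.2: L = 5; count equal: E = 1; n = 9.
Percentile rank = 100·(5 + 0.5·1)/9 = 100·5.5/9 = 61.11.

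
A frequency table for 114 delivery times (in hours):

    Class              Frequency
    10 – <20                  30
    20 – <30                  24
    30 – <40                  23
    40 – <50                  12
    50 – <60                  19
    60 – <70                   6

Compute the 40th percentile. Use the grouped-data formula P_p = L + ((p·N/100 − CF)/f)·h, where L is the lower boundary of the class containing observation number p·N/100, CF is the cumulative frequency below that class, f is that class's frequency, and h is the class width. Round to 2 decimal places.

N = 114; target position k = 40/100 · 114 = 45.6.
Cumulative frequencies: 30, 54, 77, 89, 108, 114.
Observation 45.6 falls in the class 20 – <30.
L = 20, CF = 30, f = 24, h = 10.
P40 = 20 + ((45.6 − 30)/24)·10 = 20 + 6.5 = 26.5.

26.50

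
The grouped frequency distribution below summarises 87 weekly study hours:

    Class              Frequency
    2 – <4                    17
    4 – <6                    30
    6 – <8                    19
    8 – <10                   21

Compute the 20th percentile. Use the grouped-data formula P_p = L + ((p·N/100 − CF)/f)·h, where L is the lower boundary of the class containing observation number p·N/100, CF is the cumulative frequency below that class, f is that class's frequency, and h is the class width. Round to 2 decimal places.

4.03

N = 87; target position k = 20/100 · 87 = 17.4.
Cumulative frequencies: 17, 47, 66, 87.
Observation 17.4 falls in the class 4 – <6.
L = 4, CF = 17, f = 30, h = 2.
P20 = 4 + ((17.4 − 17)/30)·2 = 4 + 0.0266667 = 4.02667.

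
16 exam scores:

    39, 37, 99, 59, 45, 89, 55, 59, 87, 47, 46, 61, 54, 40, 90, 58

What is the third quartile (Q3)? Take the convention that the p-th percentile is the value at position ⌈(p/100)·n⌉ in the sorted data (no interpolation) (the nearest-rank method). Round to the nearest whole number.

Sorted: 37, 39, 40, 45, 46, 47, 54, 55, 58, 59, 59, 61, 87, 89, 90, 99.
n = 16.
Position = ⌈75/100 · 16⌉ = ⌈12⌉ = 12.
The value at rank 12 is 61.

61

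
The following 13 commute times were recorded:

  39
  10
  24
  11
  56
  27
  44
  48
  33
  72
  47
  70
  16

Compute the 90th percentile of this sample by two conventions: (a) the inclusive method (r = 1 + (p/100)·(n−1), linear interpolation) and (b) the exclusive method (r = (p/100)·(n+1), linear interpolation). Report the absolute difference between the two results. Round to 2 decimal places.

Sorted: 10, 11, 16, 24, 27, 33, 39, 44, 47, 48, 56, 70, 72.
n = 13.
(a) r = 11.8; between ranks 11 (56) and 12 (70): 67.2.
(b) r = 12.6; between ranks 12 (70) and 13 (72): 71.2.
|67.2 − 71.2| = 4.

4.00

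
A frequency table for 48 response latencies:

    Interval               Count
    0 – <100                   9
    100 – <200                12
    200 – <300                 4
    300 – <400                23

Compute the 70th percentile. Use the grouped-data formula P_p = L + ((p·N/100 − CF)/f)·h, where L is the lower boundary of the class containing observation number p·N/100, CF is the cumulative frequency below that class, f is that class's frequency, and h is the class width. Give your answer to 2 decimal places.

337.39

N = 48; target position k = 70/100 · 48 = 33.6.
Cumulative frequencies: 9, 21, 25, 48.
Observation 33.6 falls in the class 300 – <400.
L = 300, CF = 25, f = 23, h = 100.
P70 = 300 + ((33.6 − 25)/23)·100 = 300 + 37.3913 = 337.391.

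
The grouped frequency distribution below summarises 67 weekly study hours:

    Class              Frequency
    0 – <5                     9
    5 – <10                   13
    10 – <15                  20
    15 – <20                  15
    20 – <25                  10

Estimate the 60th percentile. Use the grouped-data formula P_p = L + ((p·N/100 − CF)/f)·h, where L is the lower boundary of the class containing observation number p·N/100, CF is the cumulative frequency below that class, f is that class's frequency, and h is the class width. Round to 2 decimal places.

14.55

N = 67; target position k = 60/100 · 67 = 40.2.
Cumulative frequencies: 9, 22, 42, 57, 67.
Observation 40.2 falls in the class 10 – <15.
L = 10, CF = 22, f = 20, h = 5.
P60 = 10 + ((40.2 − 22)/20)·5 = 10 + 4.55 = 14.55.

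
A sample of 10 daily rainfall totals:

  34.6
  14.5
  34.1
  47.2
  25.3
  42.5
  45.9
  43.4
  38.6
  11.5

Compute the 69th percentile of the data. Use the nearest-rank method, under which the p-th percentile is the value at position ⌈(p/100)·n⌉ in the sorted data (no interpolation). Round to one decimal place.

Sorted: 11.5, 14.5, 25.3, 34.1, 34.6, 38.6, 42.5, 43.4, 45.9, 47.2.
n = 10.
Position = ⌈69/100 · 10⌉ = ⌈6.9⌉ = 7.
The value at rank 7 is 42.5.

42.5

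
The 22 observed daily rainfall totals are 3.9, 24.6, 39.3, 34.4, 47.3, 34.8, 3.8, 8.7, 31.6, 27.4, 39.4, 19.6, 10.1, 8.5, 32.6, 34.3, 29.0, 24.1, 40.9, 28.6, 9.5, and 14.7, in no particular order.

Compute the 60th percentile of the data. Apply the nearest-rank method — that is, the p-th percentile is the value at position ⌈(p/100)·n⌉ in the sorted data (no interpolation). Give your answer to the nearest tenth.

Sorted: 3.8, 3.9, 8.5, 8.7, 9.5, 10.1, 14.7, 19.6, 24.1, 24.6, 27.4, 28.6, 29.0, 31.6, 32.6, 34.3, 34.4, 34.8, 39.3, 39.4, 40.9, 47.3.
n = 22.
Position = ⌈60/100 · 22⌉ = ⌈13.2⌉ = 14.
The value at rank 14 is 31.6.

31.6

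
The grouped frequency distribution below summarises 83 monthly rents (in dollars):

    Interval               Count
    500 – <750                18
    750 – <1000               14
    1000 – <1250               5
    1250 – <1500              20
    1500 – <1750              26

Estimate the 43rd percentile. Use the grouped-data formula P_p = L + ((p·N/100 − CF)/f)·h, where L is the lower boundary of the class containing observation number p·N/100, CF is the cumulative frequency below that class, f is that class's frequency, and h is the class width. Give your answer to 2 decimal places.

1184.50

N = 83; target position k = 43/100 · 83 = 35.69.
Cumulative frequencies: 18, 32, 37, 57, 83.
Observation 35.69 falls in the class 1000 – <1250.
L = 1000, CF = 32, f = 5, h = 250.
P43 = 1000 + ((35.69 − 32)/5)·250 = 1000 + 184.5 = 1184.5.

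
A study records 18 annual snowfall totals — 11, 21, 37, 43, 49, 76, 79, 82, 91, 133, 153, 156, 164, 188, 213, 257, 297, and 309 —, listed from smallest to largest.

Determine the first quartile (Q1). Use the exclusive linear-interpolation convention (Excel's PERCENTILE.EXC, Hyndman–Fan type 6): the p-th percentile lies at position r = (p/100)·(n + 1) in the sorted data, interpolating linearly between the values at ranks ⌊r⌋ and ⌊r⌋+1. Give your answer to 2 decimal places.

47.50

n = 18.
r = (25/100)·(18 + 1) = 4.75.
Rank 4 is 43 and rank 5 is 49.
Interpolate: 43 + 0.75·(49 − 43) = 43 + 0.75·6 = 47.5.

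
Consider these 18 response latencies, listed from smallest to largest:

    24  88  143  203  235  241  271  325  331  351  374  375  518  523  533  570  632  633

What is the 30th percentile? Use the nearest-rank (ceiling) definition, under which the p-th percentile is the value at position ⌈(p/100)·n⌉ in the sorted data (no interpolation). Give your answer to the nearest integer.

n = 18.
Position = ⌈30/100 · 18⌉ = ⌈5.4⌉ = 6.
The value at rank 6 is 241.

241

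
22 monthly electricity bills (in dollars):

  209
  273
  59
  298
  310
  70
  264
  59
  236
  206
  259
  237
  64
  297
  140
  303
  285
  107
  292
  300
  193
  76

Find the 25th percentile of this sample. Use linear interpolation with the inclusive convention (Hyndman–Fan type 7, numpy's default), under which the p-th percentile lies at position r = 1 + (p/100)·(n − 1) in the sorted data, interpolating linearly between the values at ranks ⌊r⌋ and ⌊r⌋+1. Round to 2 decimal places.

Sorted: 59, 59, 64, 70, 76, 107, 140, 193, 206, 209, 236, 237, 259, 264, 273, 285, 292, 297, 298, 300, 303, 310.
n = 22.
r = 1 + (25/100)·(22 − 1) = 1 + 5.25 = 6.25.
Rank 6 is 107 and rank 7 is 140.
Interpolate: 107 + 0.25·(140 − 107) = 107 + 0.25·33 = 115.25.

115.25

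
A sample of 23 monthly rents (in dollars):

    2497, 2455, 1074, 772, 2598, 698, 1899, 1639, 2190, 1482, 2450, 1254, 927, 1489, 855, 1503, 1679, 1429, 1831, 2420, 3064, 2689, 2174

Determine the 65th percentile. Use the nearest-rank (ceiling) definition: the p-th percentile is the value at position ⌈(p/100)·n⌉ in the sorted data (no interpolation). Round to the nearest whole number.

2174

Sorted: 698, 772, 855, 927, 1074, 1254, 1429, 1482, 1489, 1503, 1639, 1679, 1831, 1899, 2174, 2190, 2420, 2450, 2455, 2497, 2598, 2689, 3064.
n = 23.
Position = ⌈65/100 · 23⌉ = ⌈14.95⌉ = 15.
The value at rank 15 is 2174.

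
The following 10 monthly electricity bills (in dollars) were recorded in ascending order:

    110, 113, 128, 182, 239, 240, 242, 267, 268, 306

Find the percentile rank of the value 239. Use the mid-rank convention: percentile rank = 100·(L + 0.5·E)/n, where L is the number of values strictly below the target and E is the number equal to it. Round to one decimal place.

Count below 239: L = 4; count equal: E = 1; n = 10.
Percentile rank = 100·(4 + 0.5·1)/10 = 100·4.5/10 = 45.

45.0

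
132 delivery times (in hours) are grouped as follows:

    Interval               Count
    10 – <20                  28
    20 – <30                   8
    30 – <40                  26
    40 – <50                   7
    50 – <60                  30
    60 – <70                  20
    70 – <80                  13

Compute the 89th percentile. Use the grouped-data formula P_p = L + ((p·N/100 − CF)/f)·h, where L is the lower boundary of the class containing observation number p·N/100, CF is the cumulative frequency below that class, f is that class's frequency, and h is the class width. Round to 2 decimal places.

69.24

N = 132; target position k = 89/100 · 132 = 117.48.
Cumulative frequencies: 28, 36, 62, 69, 99, 119, 132.
Observation 117.48 falls in the class 60 – <70.
L = 60, CF = 99, f = 20, h = 10.
P89 = 60 + ((117.48 − 99)/20)·10 = 60 + 9.24 = 69.24.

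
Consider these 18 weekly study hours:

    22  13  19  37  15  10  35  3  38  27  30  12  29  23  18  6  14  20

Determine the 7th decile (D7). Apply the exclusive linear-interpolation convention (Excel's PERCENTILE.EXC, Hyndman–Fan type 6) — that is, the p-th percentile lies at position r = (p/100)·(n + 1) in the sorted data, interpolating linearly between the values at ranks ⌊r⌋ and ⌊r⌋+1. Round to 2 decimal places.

Sorted: 3, 6, 10, 12, 13, 14, 15, 18, 19, 20, 22, 23, 27, 29, 30, 35, 37, 38.
n = 18.
r = (70/100)·(18 + 1) = 13.3.
Rank 13 is 27 and rank 14 is 29.
Interpolate: 27 + 0.3·(29 − 27) = 27 + 0.3·2 = 27.6.

27.60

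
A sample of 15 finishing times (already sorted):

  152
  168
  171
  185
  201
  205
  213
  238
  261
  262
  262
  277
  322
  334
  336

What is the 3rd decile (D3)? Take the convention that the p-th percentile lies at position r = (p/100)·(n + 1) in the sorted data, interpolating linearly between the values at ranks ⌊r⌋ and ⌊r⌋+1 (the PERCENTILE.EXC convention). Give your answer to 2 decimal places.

197.80

n = 15.
r = (30/100)·(15 + 1) = 4.8.
Rank 4 is 185 and rank 5 is 201.
Interpolate: 185 + 0.8·(201 − 185) = 185 + 0.8·16 = 197.8.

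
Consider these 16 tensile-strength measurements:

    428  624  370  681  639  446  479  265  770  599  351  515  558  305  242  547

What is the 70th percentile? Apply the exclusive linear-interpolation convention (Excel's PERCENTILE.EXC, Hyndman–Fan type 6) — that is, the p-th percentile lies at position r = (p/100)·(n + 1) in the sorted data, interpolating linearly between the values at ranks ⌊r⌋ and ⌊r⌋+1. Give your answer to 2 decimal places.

Sorted: 242, 265, 305, 351, 370, 428, 446, 479, 515, 547, 558, 599, 624, 639, 681, 770.
n = 16.
r = (70/100)·(16 + 1) = 11.9.
Rank 11 is 558 and rank 12 is 599.
Interpolate: 558 + 0.9·(599 − 558) = 558 + 0.9·41 = 594.9.

594.90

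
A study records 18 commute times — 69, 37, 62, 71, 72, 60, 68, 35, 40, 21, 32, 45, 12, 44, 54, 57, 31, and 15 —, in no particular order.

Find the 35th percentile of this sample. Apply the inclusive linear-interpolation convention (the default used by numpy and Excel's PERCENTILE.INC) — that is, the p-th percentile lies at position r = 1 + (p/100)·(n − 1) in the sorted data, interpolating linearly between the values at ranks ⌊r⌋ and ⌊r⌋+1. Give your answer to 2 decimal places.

Sorted: 12, 15, 21, 31, 32, 35, 37, 40, 44, 45, 54, 57, 60, 62, 68, 69, 71, 72.
n = 18.
r = 1 + (35/100)·(18 − 1) = 1 + 5.95 = 6.95.
Rank 6 is 35 and rank 7 is 37.
Interpolate: 35 + 0.95·(37 − 35) = 35 + 0.95·2 = 36.9.

36.90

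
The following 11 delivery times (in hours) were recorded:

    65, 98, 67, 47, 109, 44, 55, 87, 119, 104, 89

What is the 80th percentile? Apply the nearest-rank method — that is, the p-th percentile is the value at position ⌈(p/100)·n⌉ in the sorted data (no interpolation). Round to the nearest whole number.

Sorted: 44, 47, 55, 65, 67, 87, 89, 98, 104, 109, 119.
n = 11.
Position = ⌈80/100 · 11⌉ = ⌈8.8⌉ = 9.
The value at rank 9 is 104.

104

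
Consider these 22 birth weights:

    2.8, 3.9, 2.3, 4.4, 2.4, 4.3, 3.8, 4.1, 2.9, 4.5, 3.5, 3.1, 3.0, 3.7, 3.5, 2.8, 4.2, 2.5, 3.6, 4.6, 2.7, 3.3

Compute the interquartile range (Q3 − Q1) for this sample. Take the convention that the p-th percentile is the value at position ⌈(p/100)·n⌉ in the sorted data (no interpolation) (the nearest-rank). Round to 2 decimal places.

Sorted: 2.3, 2.4, 2.5, 2.7, 2.8, 2.8, 2.9, 3.0, 3.1, 3.3, 3.5, 3.5, 3.6, 3.7, 3.8, 3.9, 4.1, 4.2, 4.3, 4.4, 4.5, 4.6.
n = 22.
P25: rank ⌈25/100·22⌉ = 6 → 2.8.
P75: rank ⌈75/100·22⌉ = 17 → 4.1.
Difference: 4.1 − 2.8 = 1.3.

1.30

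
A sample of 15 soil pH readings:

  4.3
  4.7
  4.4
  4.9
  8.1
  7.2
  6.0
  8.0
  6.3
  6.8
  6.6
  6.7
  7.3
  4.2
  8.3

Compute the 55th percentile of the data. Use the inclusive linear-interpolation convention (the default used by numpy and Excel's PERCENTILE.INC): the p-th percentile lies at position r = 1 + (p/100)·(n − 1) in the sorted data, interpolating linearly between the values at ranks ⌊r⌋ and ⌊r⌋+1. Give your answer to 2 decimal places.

6.67

Sorted: 4.2, 4.3, 4.4, 4.7, 4.9, 6.0, 6.3, 6.6, 6.7, 6.8, 7.2, 7.3, 8.0, 8.1, 8.3.
n = 15.
r = 1 + (55/100)·(15 − 1) = 1 + 7.7 = 8.7.
Rank 8 is 6.6 and rank 9 is 6.7.
Interpolate: 6.6 + 0.7·(6.7 − 6.6) = 6.6 + 0.7·0.1 = 6.67.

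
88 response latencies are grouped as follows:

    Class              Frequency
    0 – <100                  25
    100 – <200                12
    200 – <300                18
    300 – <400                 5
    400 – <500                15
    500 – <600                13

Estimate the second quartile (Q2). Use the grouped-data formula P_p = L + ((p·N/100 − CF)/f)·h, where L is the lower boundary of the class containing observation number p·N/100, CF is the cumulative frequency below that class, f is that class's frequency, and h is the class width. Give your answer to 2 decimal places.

238.89

N = 88; target position k = 50/100 · 88 = 44.
Cumulative frequencies: 25, 37, 55, 60, 75, 88.
Observation 44 falls in the class 200 – <300.
L = 200, CF = 37, f = 18, h = 100.
P50 = 200 + ((44 − 37)/18)·100 = 200 + 38.8889 = 238.889.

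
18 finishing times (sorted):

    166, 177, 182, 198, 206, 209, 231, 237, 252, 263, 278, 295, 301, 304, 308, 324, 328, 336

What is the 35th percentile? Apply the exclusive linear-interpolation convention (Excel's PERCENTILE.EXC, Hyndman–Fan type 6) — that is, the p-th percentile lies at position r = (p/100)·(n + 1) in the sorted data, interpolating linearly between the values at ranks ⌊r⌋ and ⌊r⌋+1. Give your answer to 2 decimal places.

n = 18.
r = (35/100)·(18 + 1) = 6.65.
Rank 6 is 209 and rank 7 is 231.
Interpolate: 209 + 0.65·(231 − 209) = 209 + 0.65·22 = 223.3.

223.30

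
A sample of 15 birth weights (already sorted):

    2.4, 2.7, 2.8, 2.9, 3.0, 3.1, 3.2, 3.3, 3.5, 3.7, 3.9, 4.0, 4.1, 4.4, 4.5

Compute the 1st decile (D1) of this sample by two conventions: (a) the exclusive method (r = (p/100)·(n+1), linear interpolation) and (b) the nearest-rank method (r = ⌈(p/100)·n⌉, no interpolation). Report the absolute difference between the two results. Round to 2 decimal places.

n = 15.
(a) r = 1.6; between ranks 1 (2.4) and 2 (2.7): 2.58.
(b) the nearest-rank method: rank 2 → 2.7.
|2.58 − 2.7| = 0.12.

0.12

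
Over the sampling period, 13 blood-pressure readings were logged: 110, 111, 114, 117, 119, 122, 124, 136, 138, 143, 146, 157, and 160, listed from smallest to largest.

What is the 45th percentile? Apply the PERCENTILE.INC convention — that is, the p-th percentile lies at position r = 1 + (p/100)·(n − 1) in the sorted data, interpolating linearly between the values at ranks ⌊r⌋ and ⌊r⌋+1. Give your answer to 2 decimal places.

122.80

n = 13.
r = 1 + (45/100)·(13 − 1) = 1 + 5.4 = 6.4.
Rank 6 is 122 and rank 7 is 124.
Interpolate: 122 + 0.4·(124 − 122) = 122 + 0.4·2 = 122.8.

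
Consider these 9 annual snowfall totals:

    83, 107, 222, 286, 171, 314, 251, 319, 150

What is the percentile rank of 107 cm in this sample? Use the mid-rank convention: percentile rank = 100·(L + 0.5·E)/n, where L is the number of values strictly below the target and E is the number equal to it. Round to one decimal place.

16.7

Sorted: 83, 107, 150, 171, 222, 251, 286, 314, 319.
Count below 107: L = 1; count equal: E = 1; n = 9.
Percentile rank = 100·(1 + 0.5·1)/9 = 100·1.5/9 = 16.67.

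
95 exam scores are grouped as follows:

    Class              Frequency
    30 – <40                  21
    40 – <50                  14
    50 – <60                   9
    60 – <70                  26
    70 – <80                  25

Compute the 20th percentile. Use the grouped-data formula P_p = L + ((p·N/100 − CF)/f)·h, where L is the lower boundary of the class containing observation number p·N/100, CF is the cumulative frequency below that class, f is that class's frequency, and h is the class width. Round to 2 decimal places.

39.05

N = 95; target position k = 20/100 · 95 = 19.
Cumulative frequencies: 21, 35, 44, 70, 95.
Observation 19 falls in the class 30 – <40.
L = 30, CF = 0, f = 21, h = 10.
P20 = 30 + ((19 − 0)/21)·10 = 30 + 9.04762 = 39.0476.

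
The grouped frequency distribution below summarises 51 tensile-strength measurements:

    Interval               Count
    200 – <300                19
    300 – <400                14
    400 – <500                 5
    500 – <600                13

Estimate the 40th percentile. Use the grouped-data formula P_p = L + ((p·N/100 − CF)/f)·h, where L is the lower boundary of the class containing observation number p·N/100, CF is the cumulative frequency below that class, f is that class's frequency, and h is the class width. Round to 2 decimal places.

N = 51; target position k = 40/100 · 51 = 20.4.
Cumulative frequencies: 19, 33, 38, 51.
Observation 20.4 falls in the class 300 – <400.
L = 300, CF = 19, f = 14, h = 100.
P40 = 300 + ((20.4 − 19)/14)·100 = 300 + 10 = 310.

310.00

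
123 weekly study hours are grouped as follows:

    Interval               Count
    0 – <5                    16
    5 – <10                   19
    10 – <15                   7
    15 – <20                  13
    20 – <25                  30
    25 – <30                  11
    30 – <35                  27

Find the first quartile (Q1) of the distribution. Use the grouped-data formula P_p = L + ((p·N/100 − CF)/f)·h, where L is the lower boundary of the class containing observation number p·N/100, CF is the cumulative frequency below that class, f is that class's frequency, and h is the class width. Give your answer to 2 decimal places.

N = 123; target position k = 25/100 · 123 = 30.75.
Cumulative frequencies: 16, 35, 42, 55, 85, 96, 123.
Observation 30.75 falls in the class 5 – <10.
L = 5, CF = 16, f = 19, h = 5.
P25 = 5 + ((30.75 − 16)/19)·5 = 5 + 3.88158 = 8.88158.

8.88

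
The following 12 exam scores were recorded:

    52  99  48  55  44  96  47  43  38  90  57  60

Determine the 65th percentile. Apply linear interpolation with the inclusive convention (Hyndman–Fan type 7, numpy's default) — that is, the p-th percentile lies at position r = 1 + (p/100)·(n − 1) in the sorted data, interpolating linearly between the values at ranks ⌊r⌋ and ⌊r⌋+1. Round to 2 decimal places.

Sorted: 38, 43, 44, 47, 48, 52, 55, 57, 60, 90, 96, 99.
n = 12.
r = 1 + (65/100)·(12 − 1) = 1 + 7.15 = 8.15.
Rank 8 is 57 and rank 9 is 60.
Interpolate: 57 + 0.15·(60 − 57) = 57 + 0.15·3 = 57.45.

57.45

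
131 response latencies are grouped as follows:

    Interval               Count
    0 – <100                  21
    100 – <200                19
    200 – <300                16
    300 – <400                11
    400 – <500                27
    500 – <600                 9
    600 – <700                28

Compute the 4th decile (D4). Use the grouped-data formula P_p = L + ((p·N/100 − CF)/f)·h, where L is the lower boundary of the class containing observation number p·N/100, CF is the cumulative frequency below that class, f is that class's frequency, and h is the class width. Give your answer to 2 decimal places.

N = 131; target position k = 40/100 · 131 = 52.4.
Cumulative frequencies: 21, 40, 56, 67, 94, 103, 131.
Observation 52.4 falls in the class 200 – <300.
L = 200, CF = 40, f = 16, h = 100.
P40 = 200 + ((52.4 − 40)/16)·100 = 200 + 77.5 = 277.5.

277.50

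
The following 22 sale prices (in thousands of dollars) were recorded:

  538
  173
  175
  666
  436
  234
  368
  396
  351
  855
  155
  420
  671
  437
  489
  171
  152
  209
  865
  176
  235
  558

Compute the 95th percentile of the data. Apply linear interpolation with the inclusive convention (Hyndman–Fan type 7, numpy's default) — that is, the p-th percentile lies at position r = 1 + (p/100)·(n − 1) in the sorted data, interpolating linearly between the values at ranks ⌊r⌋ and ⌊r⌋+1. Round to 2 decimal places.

845.80

Sorted: 152, 155, 171, 173, 175, 176, 209, 234, 235, 351, 368, 396, 420, 436, 437, 489, 538, 558, 666, 671, 855, 865.
n = 22.
r = 1 + (95/100)·(22 − 1) = 1 + 19.95 = 20.95.
Rank 20 is 671 and rank 21 is 855.
Interpolate: 671 + 0.95·(855 − 671) = 671 + 0.95·184 = 845.8.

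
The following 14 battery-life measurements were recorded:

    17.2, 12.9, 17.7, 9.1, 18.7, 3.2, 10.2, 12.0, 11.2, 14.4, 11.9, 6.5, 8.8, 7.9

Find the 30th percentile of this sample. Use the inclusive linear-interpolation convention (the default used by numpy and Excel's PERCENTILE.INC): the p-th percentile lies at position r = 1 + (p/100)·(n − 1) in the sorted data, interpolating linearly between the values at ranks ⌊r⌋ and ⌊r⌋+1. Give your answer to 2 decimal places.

Sorted: 3.2, 6.5, 7.9, 8.8, 9.1, 10.2, 11.2, 11.9, 12.0, 12.9, 14.4, 17.2, 17.7, 18.7.
n = 14.
r = 1 + (30/100)·(14 − 1) = 1 + 3.9 = 4.9.
Rank 4 is 8.8 and rank 5 is 9.1.
Interpolate: 8.8 + 0.9·(9.1 − 8.8) = 8.8 + 0.9·0.3 = 9.07.

9.07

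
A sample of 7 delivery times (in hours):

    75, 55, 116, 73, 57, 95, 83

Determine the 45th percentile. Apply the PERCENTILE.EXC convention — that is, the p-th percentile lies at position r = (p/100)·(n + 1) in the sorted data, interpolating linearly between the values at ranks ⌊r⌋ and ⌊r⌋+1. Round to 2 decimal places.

Sorted: 55, 57, 73, 75, 83, 95, 116.
n = 7.
r = (45/100)·(7 + 1) = 3.6.
Rank 3 is 73 and rank 4 is 75.
Interpolate: 73 + 0.6·(75 − 73) = 73 + 0.6·2 = 74.2.

74.20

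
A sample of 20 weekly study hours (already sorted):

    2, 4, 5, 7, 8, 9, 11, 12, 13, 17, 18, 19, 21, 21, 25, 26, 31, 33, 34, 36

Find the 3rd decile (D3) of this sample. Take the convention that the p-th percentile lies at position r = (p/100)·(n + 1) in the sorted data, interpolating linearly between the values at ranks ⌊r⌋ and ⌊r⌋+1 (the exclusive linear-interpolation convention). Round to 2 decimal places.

9.60

n = 20.
r = (30/100)·(20 + 1) = 6.3.
Rank 6 is 9 and rank 7 is 11.
Interpolate: 9 + 0.3·(11 − 9) = 9 + 0.3·2 = 9.6.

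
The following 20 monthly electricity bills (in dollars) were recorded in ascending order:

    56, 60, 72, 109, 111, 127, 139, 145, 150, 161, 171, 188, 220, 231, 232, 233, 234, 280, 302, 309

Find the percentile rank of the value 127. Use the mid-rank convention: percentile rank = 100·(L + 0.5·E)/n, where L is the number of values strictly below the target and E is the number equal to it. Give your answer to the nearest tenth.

27.5

Count below 127: L = 5; count equal: E = 1; n = 20.
Percentile rank = 100·(5 + 0.5·1)/20 = 100·5.5/20 = 27.5.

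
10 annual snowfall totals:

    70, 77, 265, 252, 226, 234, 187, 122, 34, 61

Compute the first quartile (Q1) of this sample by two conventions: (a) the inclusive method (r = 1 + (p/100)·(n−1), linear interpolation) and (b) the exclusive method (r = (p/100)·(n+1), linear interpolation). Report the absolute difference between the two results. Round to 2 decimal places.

Sorted: 34, 61, 70, 77, 122, 187, 226, 234, 252, 265.
n = 10.
(a) r = 3.25; between ranks 3 (70) and 4 (77): 71.75.
(b) r = 2.75; between ranks 2 (61) and 3 (70): 67.75.
|71.75 − 67.75| = 4.

4.00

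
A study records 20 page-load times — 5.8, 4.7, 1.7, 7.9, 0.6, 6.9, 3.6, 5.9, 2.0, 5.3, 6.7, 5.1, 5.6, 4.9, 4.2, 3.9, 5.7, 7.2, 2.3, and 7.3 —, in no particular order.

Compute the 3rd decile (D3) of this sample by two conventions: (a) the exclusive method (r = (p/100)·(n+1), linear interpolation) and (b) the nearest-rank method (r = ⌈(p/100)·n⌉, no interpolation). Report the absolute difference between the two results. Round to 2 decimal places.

0.09

Sorted: 0.6, 1.7, 2.0, 2.3, 3.6, 3.9, 4.2, 4.7, 4.9, 5.1, 5.3, 5.6, 5.7, 5.8, 5.9, 6.7, 6.9, 7.2, 7.3, 7.9.
n = 20.
(a) r = 6.3; between ranks 6 (3.9) and 7 (4.2): 3.99.
(b) the nearest-rank method: rank 6 → 3.9.
|3.99 − 3.9| = 0.09.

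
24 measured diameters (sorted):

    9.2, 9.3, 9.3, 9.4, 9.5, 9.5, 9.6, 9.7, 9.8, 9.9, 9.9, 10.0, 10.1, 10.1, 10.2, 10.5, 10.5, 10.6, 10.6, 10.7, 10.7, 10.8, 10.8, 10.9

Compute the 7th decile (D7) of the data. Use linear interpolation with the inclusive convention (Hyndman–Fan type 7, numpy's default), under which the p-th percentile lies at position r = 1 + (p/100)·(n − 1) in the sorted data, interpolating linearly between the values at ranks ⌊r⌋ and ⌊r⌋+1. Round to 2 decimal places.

n = 24.
r = 1 + (70/100)·(24 − 1) = 1 + 16.1 = 17.1.
Rank 17 is 10.5 and rank 18 is 10.6.
Interpolate: 10.5 + 0.1·(10.6 − 10.5) = 10.5 + 0.1·0.1 = 10.51.

10.51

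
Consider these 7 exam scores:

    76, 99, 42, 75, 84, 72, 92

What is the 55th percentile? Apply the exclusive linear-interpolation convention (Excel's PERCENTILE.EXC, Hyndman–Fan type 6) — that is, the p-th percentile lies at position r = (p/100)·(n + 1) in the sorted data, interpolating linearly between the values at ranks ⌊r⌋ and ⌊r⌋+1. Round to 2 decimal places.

Sorted: 42, 72, 75, 76, 84, 92, 99.
n = 7.
r = (55/100)·(7 + 1) = 4.4.
Rank 4 is 76 and rank 5 is 84.
Interpolate: 76 + 0.4·(84 − 76) = 76 + 0.4·8 = 79.2.

79.20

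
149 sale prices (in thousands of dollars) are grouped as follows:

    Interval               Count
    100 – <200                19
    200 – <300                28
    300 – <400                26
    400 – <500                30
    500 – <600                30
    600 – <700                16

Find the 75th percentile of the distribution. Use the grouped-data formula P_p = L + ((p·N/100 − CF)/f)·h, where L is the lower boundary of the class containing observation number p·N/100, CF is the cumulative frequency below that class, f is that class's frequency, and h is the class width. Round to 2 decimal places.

N = 149; target position k = 75/100 · 149 = 111.75.
Cumulative frequencies: 19, 47, 73, 103, 133, 149.
Observation 111.75 falls in the class 500 – <600.
L = 500, CF = 103, f = 30, h = 100.
P75 = 500 + ((111.75 − 103)/30)·100 = 500 + 29.1667 = 529.167.

529.17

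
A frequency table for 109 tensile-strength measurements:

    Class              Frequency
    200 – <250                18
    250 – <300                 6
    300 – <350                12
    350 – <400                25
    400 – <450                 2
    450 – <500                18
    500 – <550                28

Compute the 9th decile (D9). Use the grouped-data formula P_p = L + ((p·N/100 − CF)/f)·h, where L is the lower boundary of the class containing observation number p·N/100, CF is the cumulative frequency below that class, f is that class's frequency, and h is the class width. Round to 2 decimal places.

530.54

N = 109; target position k = 90/100 · 109 = 98.1.
Cumulative frequencies: 18, 24, 36, 61, 63, 81, 109.
Observation 98.1 falls in the class 500 – <550.
L = 500, CF = 81, f = 28, h = 50.
P90 = 500 + ((98.1 − 81)/28)·50 = 500 + 30.5357 = 530.536.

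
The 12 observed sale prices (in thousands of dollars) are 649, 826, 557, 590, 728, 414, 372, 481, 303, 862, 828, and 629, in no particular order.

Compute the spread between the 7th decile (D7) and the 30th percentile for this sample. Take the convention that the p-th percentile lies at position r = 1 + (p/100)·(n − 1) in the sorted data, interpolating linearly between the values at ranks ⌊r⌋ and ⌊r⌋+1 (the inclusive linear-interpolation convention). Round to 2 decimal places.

Sorted: 303, 372, 414, 481, 557, 590, 629, 649, 728, 826, 828, 862.
n = 12.
P30: r = 4.3; ranks 4–5 are 481, 557; interpolating gives 503.8.
P70: r = 8.7; ranks 8–9 are 649, 728; interpolating gives 704.3.
Difference: 704.3 − 503.8 = 200.5.

200.50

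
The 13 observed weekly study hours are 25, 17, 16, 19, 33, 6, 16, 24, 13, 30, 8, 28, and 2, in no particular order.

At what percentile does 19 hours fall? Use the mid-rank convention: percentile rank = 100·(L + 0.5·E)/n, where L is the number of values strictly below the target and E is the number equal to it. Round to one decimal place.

57.7

Sorted: 2, 6, 8, 13, 16, 16, 17, 19, 24, 25, 28, 30, 33.
Count below 19: L = 7; count equal: E = 1; n = 13.
Percentile rank = 100·(7 + 0.5·1)/13 = 100·7.5/13 = 57.69.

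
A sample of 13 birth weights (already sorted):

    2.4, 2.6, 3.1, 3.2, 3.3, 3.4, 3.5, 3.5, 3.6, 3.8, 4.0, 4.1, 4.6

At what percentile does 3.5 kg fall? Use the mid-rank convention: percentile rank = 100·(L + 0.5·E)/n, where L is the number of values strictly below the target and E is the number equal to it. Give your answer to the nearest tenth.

53.8

Count below 3.5: L = 6; count equal: E = 2; n = 13.
Percentile rank = 100·(6 + 0.5·2)/13 = 100·7/13 = 53.85.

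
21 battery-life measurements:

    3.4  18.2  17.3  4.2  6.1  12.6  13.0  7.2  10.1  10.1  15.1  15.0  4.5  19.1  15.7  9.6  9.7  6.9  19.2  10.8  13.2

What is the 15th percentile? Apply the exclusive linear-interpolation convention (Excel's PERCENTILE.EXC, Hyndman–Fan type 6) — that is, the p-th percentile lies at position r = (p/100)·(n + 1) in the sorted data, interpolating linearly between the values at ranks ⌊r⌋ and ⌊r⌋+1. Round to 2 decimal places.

4.98

Sorted: 3.4, 4.2, 4.5, 6.1, 6.9, 7.2, 9.6, 9.7, 10.1, 10.1, 10.8, 12.6, 13.0, 13.2, 15.0, 15.1, 15.7, 17.3, 18.2, 19.1, 19.2.
n = 21.
r = (15/100)·(21 + 1) = 3.3.
Rank 3 is 4.5 and rank 4 is 6.1.
Interpolate: 4.5 + 0.3·(6.1 − 4.5) = 4.5 + 0.3·1.6 = 4.98.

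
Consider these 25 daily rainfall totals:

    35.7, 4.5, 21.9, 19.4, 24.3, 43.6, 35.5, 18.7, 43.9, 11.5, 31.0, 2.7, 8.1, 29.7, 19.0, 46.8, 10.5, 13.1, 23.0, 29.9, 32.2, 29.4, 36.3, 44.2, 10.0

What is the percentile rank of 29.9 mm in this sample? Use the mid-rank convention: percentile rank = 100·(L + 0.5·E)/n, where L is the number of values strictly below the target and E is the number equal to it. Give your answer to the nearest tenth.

62.0

Sorted: 2.7, 4.5, 8.1, 10.0, 10.5, 11.5, 13.1, 18.7, 19.0, 19.4, 21.9, 23.0, 24.3, 29.4, 29.7, 29.9, 31.0, 32.2, 35.5, 35.7, 36.3, 43.6, 43.9, 44.2, 46.8.
Count below 29.9: L = 15; count equal: E = 1; n = 25.
Percentile rank = 100·(15 + 0.5·1)/25 = 100·15.5/25 = 62.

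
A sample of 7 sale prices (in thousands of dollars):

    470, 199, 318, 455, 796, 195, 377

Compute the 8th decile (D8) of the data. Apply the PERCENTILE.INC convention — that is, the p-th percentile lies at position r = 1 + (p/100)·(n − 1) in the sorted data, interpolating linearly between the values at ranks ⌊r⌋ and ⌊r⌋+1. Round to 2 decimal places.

467.00

Sorted: 195, 199, 318, 377, 455, 470, 796.
n = 7.
r = 1 + (80/100)·(7 − 1) = 1 + 4.8 = 5.8.
Rank 5 is 455 and rank 6 is 470.
Interpolate: 455 + 0.8·(470 − 455) = 455 + 0.8·15 = 467.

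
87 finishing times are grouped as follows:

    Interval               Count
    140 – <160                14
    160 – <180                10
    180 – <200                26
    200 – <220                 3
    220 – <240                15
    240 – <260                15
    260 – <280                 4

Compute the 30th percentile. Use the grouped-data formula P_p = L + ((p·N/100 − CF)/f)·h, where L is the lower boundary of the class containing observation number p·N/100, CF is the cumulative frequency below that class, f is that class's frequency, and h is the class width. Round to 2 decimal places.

181.62

N = 87; target position k = 30/100 · 87 = 26.1.
Cumulative frequencies: 14, 24, 50, 53, 68, 83, 87.
Observation 26.1 falls in the class 180 – <200.
L = 180, CF = 24, f = 26, h = 20.
P30 = 180 + ((26.1 − 24)/26)·20 = 180 + 1.61538 = 181.615.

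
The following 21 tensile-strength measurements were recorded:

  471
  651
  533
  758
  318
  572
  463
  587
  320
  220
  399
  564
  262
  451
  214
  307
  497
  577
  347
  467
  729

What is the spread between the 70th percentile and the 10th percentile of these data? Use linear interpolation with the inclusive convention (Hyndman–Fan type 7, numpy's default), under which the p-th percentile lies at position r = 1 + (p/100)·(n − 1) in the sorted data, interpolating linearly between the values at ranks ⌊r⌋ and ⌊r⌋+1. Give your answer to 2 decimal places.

Sorted: 214, 220, 262, 307, 318, 320, 347, 399, 451, 463, 467, 471, 497, 533, 564, 572, 577, 587, 651, 729, 758.
n = 21.
P10: r = 3 (integer) → 262.
P70: r = 15 (integer) → 564.
Difference: 564 − 262 = 302.

302.00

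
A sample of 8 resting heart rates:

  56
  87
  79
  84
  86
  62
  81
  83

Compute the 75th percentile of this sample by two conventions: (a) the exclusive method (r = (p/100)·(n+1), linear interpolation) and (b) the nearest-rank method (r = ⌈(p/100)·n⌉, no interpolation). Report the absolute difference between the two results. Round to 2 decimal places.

1.50

Sorted: 56, 62, 79, 81, 83, 84, 86, 87.
n = 8.
(a) r = 6.75; between ranks 6 (84) and 7 (86): 85.5.
(b) the nearest-rank method: rank 6 → 84.
|85.5 − 84| = 1.5.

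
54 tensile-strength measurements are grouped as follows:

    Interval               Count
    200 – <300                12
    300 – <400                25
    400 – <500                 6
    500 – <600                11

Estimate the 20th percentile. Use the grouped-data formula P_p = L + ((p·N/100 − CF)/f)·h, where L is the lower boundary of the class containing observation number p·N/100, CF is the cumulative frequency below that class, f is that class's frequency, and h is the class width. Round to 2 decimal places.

N = 54; target position k = 20/100 · 54 = 10.8.
Cumulative frequencies: 12, 37, 43, 54.
Observation 10.8 falls in the class 200 – <300.
L = 200, CF = 0, f = 12, h = 100.
P20 = 200 + ((10.8 − 0)/12)·100 = 200 + 90 = 290.

290.00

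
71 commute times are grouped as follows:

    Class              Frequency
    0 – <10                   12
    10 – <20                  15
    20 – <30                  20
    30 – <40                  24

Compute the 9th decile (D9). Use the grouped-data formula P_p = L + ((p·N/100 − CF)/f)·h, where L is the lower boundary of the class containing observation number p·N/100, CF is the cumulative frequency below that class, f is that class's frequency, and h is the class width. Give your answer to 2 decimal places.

37.04

N = 71; target position k = 90/100 · 71 = 63.9.
Cumulative frequencies: 12, 27, 47, 71.
Observation 63.9 falls in the class 30 – <40.
L = 30, CF = 47, f = 24, h = 10.
P90 = 30 + ((63.9 − 47)/24)·10 = 30 + 7.04167 = 37.0417.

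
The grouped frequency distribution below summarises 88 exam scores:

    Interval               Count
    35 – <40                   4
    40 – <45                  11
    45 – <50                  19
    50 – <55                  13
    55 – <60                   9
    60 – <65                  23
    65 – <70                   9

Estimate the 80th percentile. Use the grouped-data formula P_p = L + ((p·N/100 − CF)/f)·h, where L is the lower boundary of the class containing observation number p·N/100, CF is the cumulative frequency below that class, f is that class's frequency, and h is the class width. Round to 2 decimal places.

63.13

N = 88; target position k = 80/100 · 88 = 70.4.
Cumulative frequencies: 4, 15, 34, 47, 56, 79, 88.
Observation 70.4 falls in the class 60 – <65.
L = 60, CF = 56, f = 23, h = 5.
P80 = 60 + ((70.4 − 56)/23)·5 = 60 + 3.13043 = 63.1304.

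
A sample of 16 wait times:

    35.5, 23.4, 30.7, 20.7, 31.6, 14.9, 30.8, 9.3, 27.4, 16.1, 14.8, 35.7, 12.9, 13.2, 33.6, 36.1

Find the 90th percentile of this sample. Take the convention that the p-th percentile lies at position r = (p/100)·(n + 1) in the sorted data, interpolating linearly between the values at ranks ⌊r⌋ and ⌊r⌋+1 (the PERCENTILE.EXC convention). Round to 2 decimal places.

Sorted: 9.3, 12.9, 13.2, 14.8, 14.9, 16.1, 20.7, 23.4, 27.4, 30.7, 30.8, 31.6, 33.6, 35.5, 35.7, 36.1.
n = 16.
r = (90/100)·(16 + 1) = 15.3.
Rank 15 is 35.7 and rank 16 is 36.1.
Interpolate: 35.7 + 0.3·(36.1 − 35.7) = 35.7 + 0.3·0.4 = 35.82.

35.82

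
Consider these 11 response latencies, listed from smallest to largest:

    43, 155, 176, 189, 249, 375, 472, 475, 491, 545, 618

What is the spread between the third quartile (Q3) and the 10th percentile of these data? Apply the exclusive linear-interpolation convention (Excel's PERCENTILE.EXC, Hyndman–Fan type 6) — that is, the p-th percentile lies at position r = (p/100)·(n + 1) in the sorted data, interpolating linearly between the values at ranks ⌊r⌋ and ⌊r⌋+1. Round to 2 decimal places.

425.60

n = 11.
P10: r = 1.2; ranks 1–2 are 43, 155; interpolating gives 65.4.
P75: r = 9 (integer) → 491.
Difference: 491 − 65.4 = 425.6.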